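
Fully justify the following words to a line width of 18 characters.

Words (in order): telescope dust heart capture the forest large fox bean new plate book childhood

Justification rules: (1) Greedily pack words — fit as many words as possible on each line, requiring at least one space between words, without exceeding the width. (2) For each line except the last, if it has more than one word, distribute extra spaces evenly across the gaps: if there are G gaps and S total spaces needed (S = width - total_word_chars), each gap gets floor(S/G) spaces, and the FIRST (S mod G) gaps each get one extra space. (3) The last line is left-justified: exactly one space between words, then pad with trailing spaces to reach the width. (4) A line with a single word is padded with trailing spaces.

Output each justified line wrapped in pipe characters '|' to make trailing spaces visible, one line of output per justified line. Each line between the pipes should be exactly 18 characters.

Answer: |telescope     dust|
|heart  capture the|
|forest  large  fox|
|bean   new   plate|
|book childhood    |

Derivation:
Line 1: ['telescope', 'dust'] (min_width=14, slack=4)
Line 2: ['heart', 'capture', 'the'] (min_width=17, slack=1)
Line 3: ['forest', 'large', 'fox'] (min_width=16, slack=2)
Line 4: ['bean', 'new', 'plate'] (min_width=14, slack=4)
Line 5: ['book', 'childhood'] (min_width=14, slack=4)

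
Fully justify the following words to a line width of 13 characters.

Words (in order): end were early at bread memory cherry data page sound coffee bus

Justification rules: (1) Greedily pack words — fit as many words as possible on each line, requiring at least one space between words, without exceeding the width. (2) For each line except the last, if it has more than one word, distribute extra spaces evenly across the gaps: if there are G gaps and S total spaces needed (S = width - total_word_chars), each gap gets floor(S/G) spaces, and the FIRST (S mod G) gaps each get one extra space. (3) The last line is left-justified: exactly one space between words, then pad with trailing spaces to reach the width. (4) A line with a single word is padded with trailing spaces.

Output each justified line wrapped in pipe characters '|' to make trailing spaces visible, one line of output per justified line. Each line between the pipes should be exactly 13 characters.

Line 1: ['end', 'were'] (min_width=8, slack=5)
Line 2: ['early', 'at'] (min_width=8, slack=5)
Line 3: ['bread', 'memory'] (min_width=12, slack=1)
Line 4: ['cherry', 'data'] (min_width=11, slack=2)
Line 5: ['page', 'sound'] (min_width=10, slack=3)
Line 6: ['coffee', 'bus'] (min_width=10, slack=3)

Answer: |end      were|
|early      at|
|bread  memory|
|cherry   data|
|page    sound|
|coffee bus   |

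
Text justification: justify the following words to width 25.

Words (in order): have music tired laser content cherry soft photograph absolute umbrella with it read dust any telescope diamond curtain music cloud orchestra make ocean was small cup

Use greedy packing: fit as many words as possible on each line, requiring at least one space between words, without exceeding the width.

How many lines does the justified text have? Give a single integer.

Answer: 8

Derivation:
Line 1: ['have', 'music', 'tired', 'laser'] (min_width=22, slack=3)
Line 2: ['content', 'cherry', 'soft'] (min_width=19, slack=6)
Line 3: ['photograph', 'absolute'] (min_width=19, slack=6)
Line 4: ['umbrella', 'with', 'it', 'read'] (min_width=21, slack=4)
Line 5: ['dust', 'any', 'telescope'] (min_width=18, slack=7)
Line 6: ['diamond', 'curtain', 'music'] (min_width=21, slack=4)
Line 7: ['cloud', 'orchestra', 'make'] (min_width=20, slack=5)
Line 8: ['ocean', 'was', 'small', 'cup'] (min_width=19, slack=6)
Total lines: 8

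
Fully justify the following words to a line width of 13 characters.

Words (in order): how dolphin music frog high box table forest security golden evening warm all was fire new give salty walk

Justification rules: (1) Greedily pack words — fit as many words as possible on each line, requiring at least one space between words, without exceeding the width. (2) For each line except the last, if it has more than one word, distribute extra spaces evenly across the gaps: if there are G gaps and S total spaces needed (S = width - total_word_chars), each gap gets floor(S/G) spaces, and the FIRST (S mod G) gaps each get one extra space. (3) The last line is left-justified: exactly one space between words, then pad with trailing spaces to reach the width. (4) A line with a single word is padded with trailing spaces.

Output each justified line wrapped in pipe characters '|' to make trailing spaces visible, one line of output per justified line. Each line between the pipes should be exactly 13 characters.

Answer: |how   dolphin|
|music    frog|
|high      box|
|table  forest|
|security     |
|golden       |
|evening  warm|
|all  was fire|
|new      give|
|salty walk   |

Derivation:
Line 1: ['how', 'dolphin'] (min_width=11, slack=2)
Line 2: ['music', 'frog'] (min_width=10, slack=3)
Line 3: ['high', 'box'] (min_width=8, slack=5)
Line 4: ['table', 'forest'] (min_width=12, slack=1)
Line 5: ['security'] (min_width=8, slack=5)
Line 6: ['golden'] (min_width=6, slack=7)
Line 7: ['evening', 'warm'] (min_width=12, slack=1)
Line 8: ['all', 'was', 'fire'] (min_width=12, slack=1)
Line 9: ['new', 'give'] (min_width=8, slack=5)
Line 10: ['salty', 'walk'] (min_width=10, slack=3)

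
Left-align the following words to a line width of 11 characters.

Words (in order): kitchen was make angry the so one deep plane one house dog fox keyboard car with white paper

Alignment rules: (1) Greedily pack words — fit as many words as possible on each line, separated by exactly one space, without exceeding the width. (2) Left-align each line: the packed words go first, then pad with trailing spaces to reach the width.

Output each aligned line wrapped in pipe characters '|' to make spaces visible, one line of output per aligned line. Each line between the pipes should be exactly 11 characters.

Line 1: ['kitchen', 'was'] (min_width=11, slack=0)
Line 2: ['make', 'angry'] (min_width=10, slack=1)
Line 3: ['the', 'so', 'one'] (min_width=10, slack=1)
Line 4: ['deep', 'plane'] (min_width=10, slack=1)
Line 5: ['one', 'house'] (min_width=9, slack=2)
Line 6: ['dog', 'fox'] (min_width=7, slack=4)
Line 7: ['keyboard'] (min_width=8, slack=3)
Line 8: ['car', 'with'] (min_width=8, slack=3)
Line 9: ['white', 'paper'] (min_width=11, slack=0)

Answer: |kitchen was|
|make angry |
|the so one |
|deep plane |
|one house  |
|dog fox    |
|keyboard   |
|car with   |
|white paper|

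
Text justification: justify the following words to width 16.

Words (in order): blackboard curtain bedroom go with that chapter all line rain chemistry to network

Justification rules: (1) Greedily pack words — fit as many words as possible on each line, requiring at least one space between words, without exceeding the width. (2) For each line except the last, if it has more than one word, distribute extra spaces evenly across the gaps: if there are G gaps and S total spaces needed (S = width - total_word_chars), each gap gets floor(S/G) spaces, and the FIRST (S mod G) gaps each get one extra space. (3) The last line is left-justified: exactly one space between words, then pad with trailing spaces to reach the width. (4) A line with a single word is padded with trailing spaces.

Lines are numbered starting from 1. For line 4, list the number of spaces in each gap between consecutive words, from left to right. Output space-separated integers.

Line 1: ['blackboard'] (min_width=10, slack=6)
Line 2: ['curtain', 'bedroom'] (min_width=15, slack=1)
Line 3: ['go', 'with', 'that'] (min_width=12, slack=4)
Line 4: ['chapter', 'all', 'line'] (min_width=16, slack=0)
Line 5: ['rain', 'chemistry'] (min_width=14, slack=2)
Line 6: ['to', 'network'] (min_width=10, slack=6)

Answer: 1 1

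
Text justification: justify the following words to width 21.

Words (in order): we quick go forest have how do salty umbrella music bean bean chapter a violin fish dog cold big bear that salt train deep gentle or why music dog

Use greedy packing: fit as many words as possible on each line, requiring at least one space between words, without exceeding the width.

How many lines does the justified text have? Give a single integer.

Answer: 8

Derivation:
Line 1: ['we', 'quick', 'go', 'forest'] (min_width=18, slack=3)
Line 2: ['have', 'how', 'do', 'salty'] (min_width=17, slack=4)
Line 3: ['umbrella', 'music', 'bean'] (min_width=19, slack=2)
Line 4: ['bean', 'chapter', 'a', 'violin'] (min_width=21, slack=0)
Line 5: ['fish', 'dog', 'cold', 'big'] (min_width=17, slack=4)
Line 6: ['bear', 'that', 'salt', 'train'] (min_width=20, slack=1)
Line 7: ['deep', 'gentle', 'or', 'why'] (min_width=18, slack=3)
Line 8: ['music', 'dog'] (min_width=9, slack=12)
Total lines: 8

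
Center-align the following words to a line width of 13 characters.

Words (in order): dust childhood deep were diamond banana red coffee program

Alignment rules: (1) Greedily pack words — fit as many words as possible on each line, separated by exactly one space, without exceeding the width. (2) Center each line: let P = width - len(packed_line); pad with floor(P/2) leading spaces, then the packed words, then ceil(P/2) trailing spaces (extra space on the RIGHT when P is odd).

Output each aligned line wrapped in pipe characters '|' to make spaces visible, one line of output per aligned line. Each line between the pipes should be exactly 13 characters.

Line 1: ['dust'] (min_width=4, slack=9)
Line 2: ['childhood'] (min_width=9, slack=4)
Line 3: ['deep', 'were'] (min_width=9, slack=4)
Line 4: ['diamond'] (min_width=7, slack=6)
Line 5: ['banana', 'red'] (min_width=10, slack=3)
Line 6: ['coffee'] (min_width=6, slack=7)
Line 7: ['program'] (min_width=7, slack=6)

Answer: |    dust     |
|  childhood  |
|  deep were  |
|   diamond   |
| banana red  |
|   coffee    |
|   program   |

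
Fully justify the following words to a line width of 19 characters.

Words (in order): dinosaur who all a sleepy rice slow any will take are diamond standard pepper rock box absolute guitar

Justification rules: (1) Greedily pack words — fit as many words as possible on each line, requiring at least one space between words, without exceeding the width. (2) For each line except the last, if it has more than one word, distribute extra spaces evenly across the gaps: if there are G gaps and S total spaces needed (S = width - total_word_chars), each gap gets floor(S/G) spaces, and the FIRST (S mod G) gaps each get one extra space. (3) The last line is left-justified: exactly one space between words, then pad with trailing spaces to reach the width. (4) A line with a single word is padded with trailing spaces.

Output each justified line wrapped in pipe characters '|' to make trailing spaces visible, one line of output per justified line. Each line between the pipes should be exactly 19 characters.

Answer: |dinosaur  who all a|
|sleepy   rice  slow|
|any  will  take are|
|diamond    standard|
|pepper   rock   box|
|absolute guitar    |

Derivation:
Line 1: ['dinosaur', 'who', 'all', 'a'] (min_width=18, slack=1)
Line 2: ['sleepy', 'rice', 'slow'] (min_width=16, slack=3)
Line 3: ['any', 'will', 'take', 'are'] (min_width=17, slack=2)
Line 4: ['diamond', 'standard'] (min_width=16, slack=3)
Line 5: ['pepper', 'rock', 'box'] (min_width=15, slack=4)
Line 6: ['absolute', 'guitar'] (min_width=15, slack=4)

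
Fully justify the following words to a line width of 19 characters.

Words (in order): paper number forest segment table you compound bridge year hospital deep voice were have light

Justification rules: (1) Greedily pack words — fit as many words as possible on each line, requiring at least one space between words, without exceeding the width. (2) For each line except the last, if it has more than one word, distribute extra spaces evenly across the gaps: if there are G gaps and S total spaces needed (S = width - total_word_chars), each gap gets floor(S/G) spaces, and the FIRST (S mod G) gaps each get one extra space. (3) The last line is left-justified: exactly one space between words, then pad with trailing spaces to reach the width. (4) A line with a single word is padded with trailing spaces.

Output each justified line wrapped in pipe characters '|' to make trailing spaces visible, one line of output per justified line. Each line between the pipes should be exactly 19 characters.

Line 1: ['paper', 'number', 'forest'] (min_width=19, slack=0)
Line 2: ['segment', 'table', 'you'] (min_width=17, slack=2)
Line 3: ['compound', 'bridge'] (min_width=15, slack=4)
Line 4: ['year', 'hospital', 'deep'] (min_width=18, slack=1)
Line 5: ['voice', 'were', 'have'] (min_width=15, slack=4)
Line 6: ['light'] (min_width=5, slack=14)

Answer: |paper number forest|
|segment  table  you|
|compound     bridge|
|year  hospital deep|
|voice   were   have|
|light              |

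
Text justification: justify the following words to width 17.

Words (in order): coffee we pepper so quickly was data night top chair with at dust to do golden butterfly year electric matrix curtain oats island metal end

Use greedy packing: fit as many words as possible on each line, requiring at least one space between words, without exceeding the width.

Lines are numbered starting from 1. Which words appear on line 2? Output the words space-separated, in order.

Answer: so quickly was

Derivation:
Line 1: ['coffee', 'we', 'pepper'] (min_width=16, slack=1)
Line 2: ['so', 'quickly', 'was'] (min_width=14, slack=3)
Line 3: ['data', 'night', 'top'] (min_width=14, slack=3)
Line 4: ['chair', 'with', 'at'] (min_width=13, slack=4)
Line 5: ['dust', 'to', 'do', 'golden'] (min_width=17, slack=0)
Line 6: ['butterfly', 'year'] (min_width=14, slack=3)
Line 7: ['electric', 'matrix'] (min_width=15, slack=2)
Line 8: ['curtain', 'oats'] (min_width=12, slack=5)
Line 9: ['island', 'metal', 'end'] (min_width=16, slack=1)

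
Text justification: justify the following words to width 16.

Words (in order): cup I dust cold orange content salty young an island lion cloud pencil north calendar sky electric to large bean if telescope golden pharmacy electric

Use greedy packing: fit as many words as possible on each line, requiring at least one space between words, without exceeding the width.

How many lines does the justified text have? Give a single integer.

Line 1: ['cup', 'I', 'dust', 'cold'] (min_width=15, slack=1)
Line 2: ['orange', 'content'] (min_width=14, slack=2)
Line 3: ['salty', 'young', 'an'] (min_width=14, slack=2)
Line 4: ['island', 'lion'] (min_width=11, slack=5)
Line 5: ['cloud', 'pencil'] (min_width=12, slack=4)
Line 6: ['north', 'calendar'] (min_width=14, slack=2)
Line 7: ['sky', 'electric', 'to'] (min_width=15, slack=1)
Line 8: ['large', 'bean', 'if'] (min_width=13, slack=3)
Line 9: ['telescope', 'golden'] (min_width=16, slack=0)
Line 10: ['pharmacy'] (min_width=8, slack=8)
Line 11: ['electric'] (min_width=8, slack=8)
Total lines: 11

Answer: 11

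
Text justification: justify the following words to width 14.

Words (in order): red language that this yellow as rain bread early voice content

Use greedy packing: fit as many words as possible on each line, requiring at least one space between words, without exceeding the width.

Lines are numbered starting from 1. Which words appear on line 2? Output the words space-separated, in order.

Answer: that this

Derivation:
Line 1: ['red', 'language'] (min_width=12, slack=2)
Line 2: ['that', 'this'] (min_width=9, slack=5)
Line 3: ['yellow', 'as', 'rain'] (min_width=14, slack=0)
Line 4: ['bread', 'early'] (min_width=11, slack=3)
Line 5: ['voice', 'content'] (min_width=13, slack=1)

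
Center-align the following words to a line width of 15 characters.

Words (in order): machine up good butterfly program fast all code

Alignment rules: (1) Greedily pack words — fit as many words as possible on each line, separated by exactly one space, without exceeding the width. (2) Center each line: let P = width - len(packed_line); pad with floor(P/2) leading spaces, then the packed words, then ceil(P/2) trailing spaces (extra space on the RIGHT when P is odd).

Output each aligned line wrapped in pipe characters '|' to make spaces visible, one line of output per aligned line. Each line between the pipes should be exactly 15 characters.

Answer: |machine up good|
|   butterfly   |
| program fast  |
|   all code    |

Derivation:
Line 1: ['machine', 'up', 'good'] (min_width=15, slack=0)
Line 2: ['butterfly'] (min_width=9, slack=6)
Line 3: ['program', 'fast'] (min_width=12, slack=3)
Line 4: ['all', 'code'] (min_width=8, slack=7)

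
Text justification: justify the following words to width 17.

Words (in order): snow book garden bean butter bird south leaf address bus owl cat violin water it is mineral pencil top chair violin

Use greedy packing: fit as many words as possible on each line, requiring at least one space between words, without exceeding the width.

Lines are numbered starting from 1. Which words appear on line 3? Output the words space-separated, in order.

Line 1: ['snow', 'book', 'garden'] (min_width=16, slack=1)
Line 2: ['bean', 'butter', 'bird'] (min_width=16, slack=1)
Line 3: ['south', 'leaf'] (min_width=10, slack=7)
Line 4: ['address', 'bus', 'owl'] (min_width=15, slack=2)
Line 5: ['cat', 'violin', 'water'] (min_width=16, slack=1)
Line 6: ['it', 'is', 'mineral'] (min_width=13, slack=4)
Line 7: ['pencil', 'top', 'chair'] (min_width=16, slack=1)
Line 8: ['violin'] (min_width=6, slack=11)

Answer: south leaf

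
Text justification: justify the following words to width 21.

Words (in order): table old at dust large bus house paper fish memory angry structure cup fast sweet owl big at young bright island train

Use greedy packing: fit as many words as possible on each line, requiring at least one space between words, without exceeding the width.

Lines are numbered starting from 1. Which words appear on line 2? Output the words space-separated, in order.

Answer: large bus house paper

Derivation:
Line 1: ['table', 'old', 'at', 'dust'] (min_width=17, slack=4)
Line 2: ['large', 'bus', 'house', 'paper'] (min_width=21, slack=0)
Line 3: ['fish', 'memory', 'angry'] (min_width=17, slack=4)
Line 4: ['structure', 'cup', 'fast'] (min_width=18, slack=3)
Line 5: ['sweet', 'owl', 'big', 'at'] (min_width=16, slack=5)
Line 6: ['young', 'bright', 'island'] (min_width=19, slack=2)
Line 7: ['train'] (min_width=5, slack=16)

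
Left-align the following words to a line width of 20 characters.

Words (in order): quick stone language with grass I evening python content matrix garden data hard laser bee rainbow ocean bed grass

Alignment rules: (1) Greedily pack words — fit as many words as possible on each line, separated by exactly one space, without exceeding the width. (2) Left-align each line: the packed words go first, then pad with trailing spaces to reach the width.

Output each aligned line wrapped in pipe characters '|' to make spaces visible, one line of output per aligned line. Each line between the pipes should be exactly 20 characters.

Answer: |quick stone language|
|with grass I evening|
|python content      |
|matrix garden data  |
|hard laser bee      |
|rainbow ocean bed   |
|grass               |

Derivation:
Line 1: ['quick', 'stone', 'language'] (min_width=20, slack=0)
Line 2: ['with', 'grass', 'I', 'evening'] (min_width=20, slack=0)
Line 3: ['python', 'content'] (min_width=14, slack=6)
Line 4: ['matrix', 'garden', 'data'] (min_width=18, slack=2)
Line 5: ['hard', 'laser', 'bee'] (min_width=14, slack=6)
Line 6: ['rainbow', 'ocean', 'bed'] (min_width=17, slack=3)
Line 7: ['grass'] (min_width=5, slack=15)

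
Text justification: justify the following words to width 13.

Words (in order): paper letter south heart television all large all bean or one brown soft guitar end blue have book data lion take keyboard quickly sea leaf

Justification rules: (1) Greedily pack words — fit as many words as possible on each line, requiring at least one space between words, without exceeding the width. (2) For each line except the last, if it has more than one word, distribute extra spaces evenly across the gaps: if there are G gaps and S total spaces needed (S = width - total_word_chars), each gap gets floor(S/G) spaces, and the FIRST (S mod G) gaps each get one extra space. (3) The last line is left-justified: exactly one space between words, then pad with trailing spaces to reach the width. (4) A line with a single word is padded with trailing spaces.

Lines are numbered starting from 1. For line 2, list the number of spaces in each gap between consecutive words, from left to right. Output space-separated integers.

Line 1: ['paper', 'letter'] (min_width=12, slack=1)
Line 2: ['south', 'heart'] (min_width=11, slack=2)
Line 3: ['television'] (min_width=10, slack=3)
Line 4: ['all', 'large', 'all'] (min_width=13, slack=0)
Line 5: ['bean', 'or', 'one'] (min_width=11, slack=2)
Line 6: ['brown', 'soft'] (min_width=10, slack=3)
Line 7: ['guitar', 'end'] (min_width=10, slack=3)
Line 8: ['blue', 'have'] (min_width=9, slack=4)
Line 9: ['book', 'data'] (min_width=9, slack=4)
Line 10: ['lion', 'take'] (min_width=9, slack=4)
Line 11: ['keyboard'] (min_width=8, slack=5)
Line 12: ['quickly', 'sea'] (min_width=11, slack=2)
Line 13: ['leaf'] (min_width=4, slack=9)

Answer: 3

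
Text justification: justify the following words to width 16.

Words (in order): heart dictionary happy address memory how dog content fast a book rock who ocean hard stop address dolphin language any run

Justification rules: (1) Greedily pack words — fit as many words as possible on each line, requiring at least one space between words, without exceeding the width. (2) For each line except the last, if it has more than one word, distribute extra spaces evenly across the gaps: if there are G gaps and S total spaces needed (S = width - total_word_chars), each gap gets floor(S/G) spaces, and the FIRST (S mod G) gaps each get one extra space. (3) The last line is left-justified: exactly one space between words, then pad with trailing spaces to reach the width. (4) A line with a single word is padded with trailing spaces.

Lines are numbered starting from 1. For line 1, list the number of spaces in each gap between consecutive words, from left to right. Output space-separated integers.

Line 1: ['heart', 'dictionary'] (min_width=16, slack=0)
Line 2: ['happy', 'address'] (min_width=13, slack=3)
Line 3: ['memory', 'how', 'dog'] (min_width=14, slack=2)
Line 4: ['content', 'fast', 'a'] (min_width=14, slack=2)
Line 5: ['book', 'rock', 'who'] (min_width=13, slack=3)
Line 6: ['ocean', 'hard', 'stop'] (min_width=15, slack=1)
Line 7: ['address', 'dolphin'] (min_width=15, slack=1)
Line 8: ['language', 'any', 'run'] (min_width=16, slack=0)

Answer: 1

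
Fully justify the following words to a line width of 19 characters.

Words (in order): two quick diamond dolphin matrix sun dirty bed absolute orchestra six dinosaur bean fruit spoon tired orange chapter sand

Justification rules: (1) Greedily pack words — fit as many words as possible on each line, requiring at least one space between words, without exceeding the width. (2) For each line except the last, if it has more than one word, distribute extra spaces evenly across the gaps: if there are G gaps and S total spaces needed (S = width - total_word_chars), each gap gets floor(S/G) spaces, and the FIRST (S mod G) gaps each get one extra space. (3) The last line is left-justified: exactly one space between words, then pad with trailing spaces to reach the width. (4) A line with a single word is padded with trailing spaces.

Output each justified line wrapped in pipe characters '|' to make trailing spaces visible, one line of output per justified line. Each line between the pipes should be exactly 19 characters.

Line 1: ['two', 'quick', 'diamond'] (min_width=17, slack=2)
Line 2: ['dolphin', 'matrix', 'sun'] (min_width=18, slack=1)
Line 3: ['dirty', 'bed', 'absolute'] (min_width=18, slack=1)
Line 4: ['orchestra', 'six'] (min_width=13, slack=6)
Line 5: ['dinosaur', 'bean', 'fruit'] (min_width=19, slack=0)
Line 6: ['spoon', 'tired', 'orange'] (min_width=18, slack=1)
Line 7: ['chapter', 'sand'] (min_width=12, slack=7)

Answer: |two  quick  diamond|
|dolphin  matrix sun|
|dirty  bed absolute|
|orchestra       six|
|dinosaur bean fruit|
|spoon  tired orange|
|chapter sand       |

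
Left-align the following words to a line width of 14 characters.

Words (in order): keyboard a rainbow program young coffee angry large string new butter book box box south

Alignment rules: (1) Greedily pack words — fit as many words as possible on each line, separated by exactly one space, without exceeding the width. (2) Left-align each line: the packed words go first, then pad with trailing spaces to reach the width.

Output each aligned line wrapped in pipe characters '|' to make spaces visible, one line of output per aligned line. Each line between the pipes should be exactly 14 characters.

Answer: |keyboard a    |
|rainbow       |
|program young |
|coffee angry  |
|large string  |
|new butter    |
|book box box  |
|south         |

Derivation:
Line 1: ['keyboard', 'a'] (min_width=10, slack=4)
Line 2: ['rainbow'] (min_width=7, slack=7)
Line 3: ['program', 'young'] (min_width=13, slack=1)
Line 4: ['coffee', 'angry'] (min_width=12, slack=2)
Line 5: ['large', 'string'] (min_width=12, slack=2)
Line 6: ['new', 'butter'] (min_width=10, slack=4)
Line 7: ['book', 'box', 'box'] (min_width=12, slack=2)
Line 8: ['south'] (min_width=5, slack=9)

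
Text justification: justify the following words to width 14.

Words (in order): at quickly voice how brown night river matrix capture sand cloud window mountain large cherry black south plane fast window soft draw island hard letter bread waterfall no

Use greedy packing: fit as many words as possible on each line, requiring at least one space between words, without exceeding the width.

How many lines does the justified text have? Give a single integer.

Answer: 14

Derivation:
Line 1: ['at', 'quickly'] (min_width=10, slack=4)
Line 2: ['voice', 'how'] (min_width=9, slack=5)
Line 3: ['brown', 'night'] (min_width=11, slack=3)
Line 4: ['river', 'matrix'] (min_width=12, slack=2)
Line 5: ['capture', 'sand'] (min_width=12, slack=2)
Line 6: ['cloud', 'window'] (min_width=12, slack=2)
Line 7: ['mountain', 'large'] (min_width=14, slack=0)
Line 8: ['cherry', 'black'] (min_width=12, slack=2)
Line 9: ['south', 'plane'] (min_width=11, slack=3)
Line 10: ['fast', 'window'] (min_width=11, slack=3)
Line 11: ['soft', 'draw'] (min_width=9, slack=5)
Line 12: ['island', 'hard'] (min_width=11, slack=3)
Line 13: ['letter', 'bread'] (min_width=12, slack=2)
Line 14: ['waterfall', 'no'] (min_width=12, slack=2)
Total lines: 14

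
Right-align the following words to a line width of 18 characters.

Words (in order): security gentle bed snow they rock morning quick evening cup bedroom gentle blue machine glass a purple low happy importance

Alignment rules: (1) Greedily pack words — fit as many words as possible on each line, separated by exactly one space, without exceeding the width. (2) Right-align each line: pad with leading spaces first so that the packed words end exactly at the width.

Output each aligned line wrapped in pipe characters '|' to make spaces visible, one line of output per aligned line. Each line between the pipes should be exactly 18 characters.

Answer: |   security gentle|
|bed snow they rock|
|     morning quick|
|       evening cup|
|    bedroom gentle|
|blue machine glass|
|a purple low happy|
|        importance|

Derivation:
Line 1: ['security', 'gentle'] (min_width=15, slack=3)
Line 2: ['bed', 'snow', 'they', 'rock'] (min_width=18, slack=0)
Line 3: ['morning', 'quick'] (min_width=13, slack=5)
Line 4: ['evening', 'cup'] (min_width=11, slack=7)
Line 5: ['bedroom', 'gentle'] (min_width=14, slack=4)
Line 6: ['blue', 'machine', 'glass'] (min_width=18, slack=0)
Line 7: ['a', 'purple', 'low', 'happy'] (min_width=18, slack=0)
Line 8: ['importance'] (min_width=10, slack=8)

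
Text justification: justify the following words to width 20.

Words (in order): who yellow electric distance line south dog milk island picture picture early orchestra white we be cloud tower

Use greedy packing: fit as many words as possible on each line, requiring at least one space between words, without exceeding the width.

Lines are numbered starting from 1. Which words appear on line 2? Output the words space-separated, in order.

Answer: distance line south

Derivation:
Line 1: ['who', 'yellow', 'electric'] (min_width=19, slack=1)
Line 2: ['distance', 'line', 'south'] (min_width=19, slack=1)
Line 3: ['dog', 'milk', 'island'] (min_width=15, slack=5)
Line 4: ['picture', 'picture'] (min_width=15, slack=5)
Line 5: ['early', 'orchestra'] (min_width=15, slack=5)
Line 6: ['white', 'we', 'be', 'cloud'] (min_width=17, slack=3)
Line 7: ['tower'] (min_width=5, slack=15)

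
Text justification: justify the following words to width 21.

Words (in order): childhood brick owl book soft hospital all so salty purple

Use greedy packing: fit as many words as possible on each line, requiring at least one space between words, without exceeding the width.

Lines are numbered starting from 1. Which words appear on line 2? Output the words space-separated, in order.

Answer: book soft hospital

Derivation:
Line 1: ['childhood', 'brick', 'owl'] (min_width=19, slack=2)
Line 2: ['book', 'soft', 'hospital'] (min_width=18, slack=3)
Line 3: ['all', 'so', 'salty', 'purple'] (min_width=19, slack=2)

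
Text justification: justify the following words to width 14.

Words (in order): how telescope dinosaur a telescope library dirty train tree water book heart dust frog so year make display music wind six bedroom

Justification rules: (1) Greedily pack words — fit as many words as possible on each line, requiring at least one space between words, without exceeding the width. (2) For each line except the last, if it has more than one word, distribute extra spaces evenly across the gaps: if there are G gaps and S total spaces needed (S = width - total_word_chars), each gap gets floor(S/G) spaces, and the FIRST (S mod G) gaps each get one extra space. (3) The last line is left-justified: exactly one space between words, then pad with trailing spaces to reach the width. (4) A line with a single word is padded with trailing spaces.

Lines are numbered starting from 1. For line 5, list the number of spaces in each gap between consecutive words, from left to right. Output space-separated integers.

Answer: 5

Derivation:
Line 1: ['how', 'telescope'] (min_width=13, slack=1)
Line 2: ['dinosaur', 'a'] (min_width=10, slack=4)
Line 3: ['telescope'] (min_width=9, slack=5)
Line 4: ['library', 'dirty'] (min_width=13, slack=1)
Line 5: ['train', 'tree'] (min_width=10, slack=4)
Line 6: ['water', 'book'] (min_width=10, slack=4)
Line 7: ['heart', 'dust'] (min_width=10, slack=4)
Line 8: ['frog', 'so', 'year'] (min_width=12, slack=2)
Line 9: ['make', 'display'] (min_width=12, slack=2)
Line 10: ['music', 'wind', 'six'] (min_width=14, slack=0)
Line 11: ['bedroom'] (min_width=7, slack=7)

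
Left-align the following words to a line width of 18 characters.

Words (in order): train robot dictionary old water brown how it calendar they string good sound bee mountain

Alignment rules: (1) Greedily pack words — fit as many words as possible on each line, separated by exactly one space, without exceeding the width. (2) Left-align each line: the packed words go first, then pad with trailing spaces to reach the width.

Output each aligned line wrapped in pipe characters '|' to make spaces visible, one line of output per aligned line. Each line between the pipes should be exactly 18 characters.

Answer: |train robot       |
|dictionary old    |
|water brown how it|
|calendar they     |
|string good sound |
|bee mountain      |

Derivation:
Line 1: ['train', 'robot'] (min_width=11, slack=7)
Line 2: ['dictionary', 'old'] (min_width=14, slack=4)
Line 3: ['water', 'brown', 'how', 'it'] (min_width=18, slack=0)
Line 4: ['calendar', 'they'] (min_width=13, slack=5)
Line 5: ['string', 'good', 'sound'] (min_width=17, slack=1)
Line 6: ['bee', 'mountain'] (min_width=12, slack=6)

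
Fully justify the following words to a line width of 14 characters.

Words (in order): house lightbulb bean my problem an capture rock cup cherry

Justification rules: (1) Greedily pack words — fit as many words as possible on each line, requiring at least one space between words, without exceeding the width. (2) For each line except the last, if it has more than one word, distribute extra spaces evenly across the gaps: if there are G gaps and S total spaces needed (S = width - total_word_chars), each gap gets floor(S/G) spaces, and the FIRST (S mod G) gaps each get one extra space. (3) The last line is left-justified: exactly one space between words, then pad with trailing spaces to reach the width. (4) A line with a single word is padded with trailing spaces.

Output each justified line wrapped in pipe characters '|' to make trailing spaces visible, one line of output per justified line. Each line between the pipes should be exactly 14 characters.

Answer: |house         |
|lightbulb bean|
|my  problem an|
|capture   rock|
|cup cherry    |

Derivation:
Line 1: ['house'] (min_width=5, slack=9)
Line 2: ['lightbulb', 'bean'] (min_width=14, slack=0)
Line 3: ['my', 'problem', 'an'] (min_width=13, slack=1)
Line 4: ['capture', 'rock'] (min_width=12, slack=2)
Line 5: ['cup', 'cherry'] (min_width=10, slack=4)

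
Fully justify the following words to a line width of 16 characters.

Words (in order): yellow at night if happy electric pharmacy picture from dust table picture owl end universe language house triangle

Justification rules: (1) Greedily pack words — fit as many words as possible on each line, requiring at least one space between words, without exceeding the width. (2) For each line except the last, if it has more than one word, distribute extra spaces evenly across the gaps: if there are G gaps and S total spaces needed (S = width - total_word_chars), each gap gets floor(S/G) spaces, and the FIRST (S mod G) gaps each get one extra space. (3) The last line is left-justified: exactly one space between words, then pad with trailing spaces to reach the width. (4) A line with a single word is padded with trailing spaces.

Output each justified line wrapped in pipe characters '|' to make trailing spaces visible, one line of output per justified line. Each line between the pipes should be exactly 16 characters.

Line 1: ['yellow', 'at', 'night'] (min_width=15, slack=1)
Line 2: ['if', 'happy'] (min_width=8, slack=8)
Line 3: ['electric'] (min_width=8, slack=8)
Line 4: ['pharmacy', 'picture'] (min_width=16, slack=0)
Line 5: ['from', 'dust', 'table'] (min_width=15, slack=1)
Line 6: ['picture', 'owl', 'end'] (min_width=15, slack=1)
Line 7: ['universe'] (min_width=8, slack=8)
Line 8: ['language', 'house'] (min_width=14, slack=2)
Line 9: ['triangle'] (min_width=8, slack=8)

Answer: |yellow  at night|
|if         happy|
|electric        |
|pharmacy picture|
|from  dust table|
|picture  owl end|
|universe        |
|language   house|
|triangle        |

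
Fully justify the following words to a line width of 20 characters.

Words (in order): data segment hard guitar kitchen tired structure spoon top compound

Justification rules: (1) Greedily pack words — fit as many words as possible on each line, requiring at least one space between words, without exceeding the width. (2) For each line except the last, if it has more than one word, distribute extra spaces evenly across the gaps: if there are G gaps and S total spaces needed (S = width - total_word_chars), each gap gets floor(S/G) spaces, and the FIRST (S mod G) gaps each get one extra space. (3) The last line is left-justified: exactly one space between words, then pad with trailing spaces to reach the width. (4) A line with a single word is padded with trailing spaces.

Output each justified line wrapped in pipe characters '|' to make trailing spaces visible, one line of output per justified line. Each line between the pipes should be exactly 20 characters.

Line 1: ['data', 'segment', 'hard'] (min_width=17, slack=3)
Line 2: ['guitar', 'kitchen', 'tired'] (min_width=20, slack=0)
Line 3: ['structure', 'spoon', 'top'] (min_width=19, slack=1)
Line 4: ['compound'] (min_width=8, slack=12)

Answer: |data   segment  hard|
|guitar kitchen tired|
|structure  spoon top|
|compound            |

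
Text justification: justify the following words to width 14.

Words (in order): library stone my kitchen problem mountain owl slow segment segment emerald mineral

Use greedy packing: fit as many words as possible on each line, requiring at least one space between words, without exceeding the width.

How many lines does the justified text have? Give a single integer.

Answer: 8

Derivation:
Line 1: ['library', 'stone'] (min_width=13, slack=1)
Line 2: ['my', 'kitchen'] (min_width=10, slack=4)
Line 3: ['problem'] (min_width=7, slack=7)
Line 4: ['mountain', 'owl'] (min_width=12, slack=2)
Line 5: ['slow', 'segment'] (min_width=12, slack=2)
Line 6: ['segment'] (min_width=7, slack=7)
Line 7: ['emerald'] (min_width=7, slack=7)
Line 8: ['mineral'] (min_width=7, slack=7)
Total lines: 8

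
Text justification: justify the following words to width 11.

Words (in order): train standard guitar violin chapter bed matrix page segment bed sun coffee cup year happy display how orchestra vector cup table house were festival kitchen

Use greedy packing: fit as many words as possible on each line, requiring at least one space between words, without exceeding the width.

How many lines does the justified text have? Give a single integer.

Answer: 17

Derivation:
Line 1: ['train'] (min_width=5, slack=6)
Line 2: ['standard'] (min_width=8, slack=3)
Line 3: ['guitar'] (min_width=6, slack=5)
Line 4: ['violin'] (min_width=6, slack=5)
Line 5: ['chapter', 'bed'] (min_width=11, slack=0)
Line 6: ['matrix', 'page'] (min_width=11, slack=0)
Line 7: ['segment', 'bed'] (min_width=11, slack=0)
Line 8: ['sun', 'coffee'] (min_width=10, slack=1)
Line 9: ['cup', 'year'] (min_width=8, slack=3)
Line 10: ['happy'] (min_width=5, slack=6)
Line 11: ['display', 'how'] (min_width=11, slack=0)
Line 12: ['orchestra'] (min_width=9, slack=2)
Line 13: ['vector', 'cup'] (min_width=10, slack=1)
Line 14: ['table', 'house'] (min_width=11, slack=0)
Line 15: ['were'] (min_width=4, slack=7)
Line 16: ['festival'] (min_width=8, slack=3)
Line 17: ['kitchen'] (min_width=7, slack=4)
Total lines: 17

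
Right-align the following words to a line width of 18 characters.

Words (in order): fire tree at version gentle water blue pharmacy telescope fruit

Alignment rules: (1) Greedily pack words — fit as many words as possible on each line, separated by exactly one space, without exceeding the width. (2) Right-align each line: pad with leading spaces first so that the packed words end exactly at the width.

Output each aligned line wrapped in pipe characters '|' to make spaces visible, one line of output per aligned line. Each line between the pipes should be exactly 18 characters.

Answer: |      fire tree at|
|    version gentle|
|        water blue|
|pharmacy telescope|
|             fruit|

Derivation:
Line 1: ['fire', 'tree', 'at'] (min_width=12, slack=6)
Line 2: ['version', 'gentle'] (min_width=14, slack=4)
Line 3: ['water', 'blue'] (min_width=10, slack=8)
Line 4: ['pharmacy', 'telescope'] (min_width=18, slack=0)
Line 5: ['fruit'] (min_width=5, slack=13)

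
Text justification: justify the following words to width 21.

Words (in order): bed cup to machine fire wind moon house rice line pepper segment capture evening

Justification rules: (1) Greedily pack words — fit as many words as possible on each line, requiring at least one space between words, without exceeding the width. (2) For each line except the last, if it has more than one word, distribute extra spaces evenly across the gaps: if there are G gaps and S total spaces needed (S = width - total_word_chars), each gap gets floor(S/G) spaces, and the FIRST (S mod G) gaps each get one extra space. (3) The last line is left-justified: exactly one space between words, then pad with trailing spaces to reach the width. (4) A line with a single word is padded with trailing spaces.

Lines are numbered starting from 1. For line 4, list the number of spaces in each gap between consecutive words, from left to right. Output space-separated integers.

Answer: 7

Derivation:
Line 1: ['bed', 'cup', 'to', 'machine'] (min_width=18, slack=3)
Line 2: ['fire', 'wind', 'moon', 'house'] (min_width=20, slack=1)
Line 3: ['rice', 'line', 'pepper'] (min_width=16, slack=5)
Line 4: ['segment', 'capture'] (min_width=15, slack=6)
Line 5: ['evening'] (min_width=7, slack=14)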